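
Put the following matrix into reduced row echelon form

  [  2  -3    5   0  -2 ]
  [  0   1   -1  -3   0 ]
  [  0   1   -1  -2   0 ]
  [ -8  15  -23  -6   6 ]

R1 -> 1/2·R1
  [  1  -3/2  5/2   0  -1 ]
  [  0     1   -1  -3   0 ]
  [  0     1   -1  -2   0 ]
  [ -8    15  -23  -6   6 ]
R4 -> R4 + 8·R1
  [ 1  -3/2  5/2   0  -1 ]
  [ 0     1   -1  -3   0 ]
  [ 0     1   -1  -2   0 ]
  [ 0     3   -3  -6  -2 ]
R3 -> R3 − R2
  [ 1  -3/2  5/2   0  -1 ]
  [ 0     1   -1  -3   0 ]
  [ 0     0    0   1   0 ]
  [ 0     3   -3  -6  -2 ]
R4 -> R4 − 3·R2
  [ 1  -3/2  5/2   0  -1 ]
  [ 0     1   -1  -3   0 ]
  [ 0     0    0   1   0 ]
  [ 0     0    0   3  -2 ]
R4 -> R4 − 3·R3
  [ 1  -3/2  5/2   0  -1 ]
  [ 0     1   -1  -3   0 ]
  [ 0     0    0   1   0 ]
  [ 0     0    0   0  -2 ]
R4 -> -1/2·R4
  [ 1  -3/2  5/2   0  -1 ]
  [ 0     1   -1  -3   0 ]
  [ 0     0    0   1   0 ]
  [ 0     0    0   0   1 ]
R1 -> R1 + R4
  [ 1  -3/2  5/2   0  0 ]
  [ 0     1   -1  -3  0 ]
  [ 0     0    0   1  0 ]
  [ 0     0    0   0  1 ]
R2 -> R2 + 3·R3
  [ 1  -3/2  5/2  0  0 ]
  [ 0     1   -1  0  0 ]
  [ 0     0    0  1  0 ]
  [ 0     0    0  0  1 ]
R1 -> R1 + 3/2·R2
  [ 1  0   1  0  0 ]
  [ 0  1  -1  0  0 ]
  [ 0  0   0  1  0 ]
  [ 0  0   0  0  1 ]

[[1, 0, 1, 0, 0], [0, 1, -1, 0, 0], [0, 0, 0, 1, 0], [0, 0, 0, 0, 1]]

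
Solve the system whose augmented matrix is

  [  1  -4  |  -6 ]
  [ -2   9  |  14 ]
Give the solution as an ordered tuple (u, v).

(2, 2)

R2 := R2 + 2·R1
  [ 1  -4  |  -6 ]
  [ 0   1  |   2 ]
R1 := R1 + 4·R2
  [ 1  0  |  2 ]
  [ 0  1  |  2 ]
Reading off the last column: u = 2, v = 2.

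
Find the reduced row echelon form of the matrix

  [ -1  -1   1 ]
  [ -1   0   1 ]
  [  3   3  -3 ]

Multiply R1 by -1.
  [  1  1  -1 ]
  [ -1  0   1 ]
  [  3  3  -3 ]
Add R1 to R2.
  [ 1  1  -1 ]
  [ 0  1   0 ]
  [ 3  3  -3 ]
Subtract 3 times R1 from R3.
  [ 1  1  -1 ]
  [ 0  1   0 ]
  [ 0  0   0 ]
Subtract R2 from R1.
  [ 1  0  -1 ]
  [ 0  1   0 ]
  [ 0  0   0 ]

[[1, 0, -1], [0, 1, 0], [0, 0, 0]]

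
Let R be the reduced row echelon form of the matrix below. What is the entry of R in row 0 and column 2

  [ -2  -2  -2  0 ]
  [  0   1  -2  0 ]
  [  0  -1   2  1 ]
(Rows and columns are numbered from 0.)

3

Multiply R1 by -1/2.
  [ 1   1   1  0 ]
  [ 0   1  -2  0 ]
  [ 0  -1   2  1 ]
Add R2 to R3.
  [ 1  1   1  0 ]
  [ 0  1  -2  0 ]
  [ 0  0   0  1 ]
Subtract R2 from R1.
  [ 1  0   3  0 ]
  [ 0  1  -2  0 ]
  [ 0  0   0  1 ]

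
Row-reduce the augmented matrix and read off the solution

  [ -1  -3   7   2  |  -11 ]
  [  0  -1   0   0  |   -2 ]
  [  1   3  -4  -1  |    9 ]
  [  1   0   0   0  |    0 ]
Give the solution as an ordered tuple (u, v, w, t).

Multiply R1 by -1.
  [ 1   3  -7  -2  |  11 ]
  [ 0  -1   0   0  |  -2 ]
  [ 1   3  -4  -1  |   9 ]
  [ 1   0   0   0  |   0 ]
Subtract R1 from R3.
  [ 1   3  -7  -2  |  11 ]
  [ 0  -1   0   0  |  -2 ]
  [ 0   0   3   1  |  -2 ]
  [ 1   0   0   0  |   0 ]
Subtract R1 from R4.
  [ 1   3  -7  -2  |   11 ]
  [ 0  -1   0   0  |   -2 ]
  [ 0   0   3   1  |   -2 ]
  [ 0  -3   7   2  |  -11 ]
Multiply R2 by -1.
  [ 1   3  -7  -2  |   11 ]
  [ 0   1   0   0  |    2 ]
  [ 0   0   3   1  |   -2 ]
  [ 0  -3   7   2  |  -11 ]
Add 3 times R2 to R4.
  [ 1  3  -7  -2  |  11 ]
  [ 0  1   0   0  |   2 ]
  [ 0  0   3   1  |  -2 ]
  [ 0  0   7   2  |  -5 ]
Multiply R3 by 1/3.
  [ 1  3  -7   -2  |    11 ]
  [ 0  1   0    0  |     2 ]
  [ 0  0   1  1/3  |  -2/3 ]
  [ 0  0   7    2  |    -5 ]
Subtract 7 times R3 from R4.
  [ 1  3  -7    -2  |    11 ]
  [ 0  1   0     0  |     2 ]
  [ 0  0   1   1/3  |  -2/3 ]
  [ 0  0   0  -1/3  |  -1/3 ]
Multiply R4 by -3.
  [ 1  3  -7   -2  |    11 ]
  [ 0  1   0    0  |     2 ]
  [ 0  0   1  1/3  |  -2/3 ]
  [ 0  0   0    1  |     1 ]
Subtract 1/3 times R4 from R3.
  [ 1  3  -7  -2  |  11 ]
  [ 0  1   0   0  |   2 ]
  [ 0  0   1   0  |  -1 ]
  [ 0  0   0   1  |   1 ]
Add 2 times R4 to R1.
  [ 1  3  -7  0  |  13 ]
  [ 0  1   0  0  |   2 ]
  [ 0  0   1  0  |  -1 ]
  [ 0  0   0  1  |   1 ]
Add 7 times R3 to R1.
  [ 1  3  0  0  |   6 ]
  [ 0  1  0  0  |   2 ]
  [ 0  0  1  0  |  -1 ]
  [ 0  0  0  1  |   1 ]
Subtract 3 times R2 from R1.
  [ 1  0  0  0  |   0 ]
  [ 0  1  0  0  |   2 ]
  [ 0  0  1  0  |  -1 ]
  [ 0  0  0  1  |   1 ]
Reading off the last column: u = 0, v = 2, w = -1, t = 1.

(0, 2, -1, 1)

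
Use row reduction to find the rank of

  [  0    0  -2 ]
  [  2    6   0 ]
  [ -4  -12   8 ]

R1 ↔ R2
R1 -> 1/2·R1
R3 -> R3 + 4·R1
R2 -> -1/2·R2
R3 -> R3 − 8·R2
The reduced form has 2 nonzero rows.

rank = 2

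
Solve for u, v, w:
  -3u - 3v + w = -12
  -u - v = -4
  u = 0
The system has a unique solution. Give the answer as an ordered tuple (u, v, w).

(0, 4, 0)

Form the augmented matrix and row-reduce:
  [ -3  -3  1  |  -12 ]
  [ -1  -1  0  |   -4 ]
  [  1   0  0  |    0 ]
R1 := -1/3·R1
  [  1   1  -1/3  |   4 ]
  [ -1  -1     0  |  -4 ]
  [  1   0     0  |   0 ]
R2 := R2 + R1
  [ 1  1  -1/3  |  4 ]
  [ 0  0  -1/3  |  0 ]
  [ 1  0     0  |  0 ]
R3 := R3 − R1
  [ 1   1  -1/3  |   4 ]
  [ 0   0  -1/3  |   0 ]
  [ 0  -1   1/3  |  -4 ]
R2 <-> R3
  [ 1   1  -1/3  |   4 ]
  [ 0  -1   1/3  |  -4 ]
  [ 0   0  -1/3  |   0 ]
R2 := -1·R2
  [ 1  1  -1/3  |  4 ]
  [ 0  1  -1/3  |  4 ]
  [ 0  0  -1/3  |  0 ]
R3 := -3·R3
  [ 1  1  -1/3  |  4 ]
  [ 0  1  -1/3  |  4 ]
  [ 0  0     1  |  0 ]
R2 := R2 + 1/3·R3
  [ 1  1  -1/3  |  4 ]
  [ 0  1     0  |  4 ]
  [ 0  0     1  |  0 ]
R1 := R1 + 1/3·R3
  [ 1  1  0  |  4 ]
  [ 0  1  0  |  4 ]
  [ 0  0  1  |  0 ]
R1 := R1 − R2
  [ 1  0  0  |  0 ]
  [ 0  1  0  |  4 ]
  [ 0  0  1  |  0 ]
Reading off the last column: u = 0, v = 4, w = 0.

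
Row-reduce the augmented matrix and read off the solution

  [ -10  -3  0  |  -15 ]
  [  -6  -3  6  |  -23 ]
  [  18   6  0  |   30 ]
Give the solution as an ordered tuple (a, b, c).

R1 -> -1/10·R1
R2 -> R2 + 6·R1
R3 -> R3 − 18·R1
R2 -> -5/6·R2
R3 -> R3 − 3/5·R2
R3 -> 1/3·R3
R2 -> R2 + 5·R3
R1 -> R1 − 3/10·R2
Reading off the last column: a = 0, b = 5, c = -4/3.

(0, 5, -4/3)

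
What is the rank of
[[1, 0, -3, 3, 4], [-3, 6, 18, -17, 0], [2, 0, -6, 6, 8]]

Add 3 times R1 to R2.
Subtract 2 times R1 from R3.
Multiply R2 by 1/6.
The reduced form has 2 nonzero rows.

rank = 2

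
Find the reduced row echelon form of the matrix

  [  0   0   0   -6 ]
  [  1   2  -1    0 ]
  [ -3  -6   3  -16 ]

[[1, 2, -1, 0], [0, 0, 0, 1], [0, 0, 0, 0]]

Swap ρ1 and ρ2.
  [  1   2  -1    0 ]
  [  0   0   0   -6 ]
  [ -3  -6   3  -16 ]
Add 3 times ρ1 to ρ3.
  [ 1  2  -1    0 ]
  [ 0  0   0   -6 ]
  [ 0  0   0  -16 ]
Multiply ρ2 by -1/6.
  [ 1  2  -1    0 ]
  [ 0  0   0    1 ]
  [ 0  0   0  -16 ]
Add 16 times ρ2 to ρ3.
  [ 1  2  -1  0 ]
  [ 0  0   0  1 ]
  [ 0  0   0  0 ]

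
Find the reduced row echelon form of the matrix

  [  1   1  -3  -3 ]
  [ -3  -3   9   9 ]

[[1, 1, -3, -3], [0, 0, 0, 0]]

r2 := r2 + 3·r1
  [ 1  1  -3  -3 ]
  [ 0  0   0   0 ]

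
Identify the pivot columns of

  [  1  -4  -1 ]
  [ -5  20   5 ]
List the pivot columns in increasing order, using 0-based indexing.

0

R2 -> R2 + 5·R1
  [ 1  -4  -1 ]
  [ 0   0   0 ]
Pivot columns are the columns containing a leading 1.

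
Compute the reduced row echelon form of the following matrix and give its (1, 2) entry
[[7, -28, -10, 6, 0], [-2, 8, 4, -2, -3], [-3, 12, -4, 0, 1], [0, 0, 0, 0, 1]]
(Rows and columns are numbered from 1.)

Multiply r1 by 1/7.
  [  1  -4  -10/7  6/7   0 ]
  [ -2   8      4   -2  -3 ]
  [ -3  12     -4    0   1 ]
  [  0   0      0    0   1 ]
Add 2 times r1 to r2.
  [  1  -4  -10/7   6/7   0 ]
  [  0   0    8/7  -2/7  -3 ]
  [ -3  12     -4     0   1 ]
  [  0   0      0     0   1 ]
Add 3 times r1 to r3.
  [ 1  -4  -10/7   6/7   0 ]
  [ 0   0    8/7  -2/7  -3 ]
  [ 0   0  -58/7  18/7   1 ]
  [ 0   0      0     0   1 ]
Multiply r2 by 7/8.
  [ 1  -4  -10/7   6/7      0 ]
  [ 0   0      1  -1/4  -21/8 ]
  [ 0   0  -58/7  18/7      1 ]
  [ 0   0      0     0      1 ]
Add 58/7 times r2 to r3.
  [ 1  -4  -10/7   6/7      0 ]
  [ 0   0      1  -1/4  -21/8 ]
  [ 0   0      0   1/2  -83/4 ]
  [ 0   0      0     0      1 ]
Multiply r3 by 2.
  [ 1  -4  -10/7   6/7      0 ]
  [ 0   0      1  -1/4  -21/8 ]
  [ 0   0      0     1  -83/2 ]
  [ 0   0      0     0      1 ]
Add 83/2 times r4 to r3.
  [ 1  -4  -10/7   6/7      0 ]
  [ 0   0      1  -1/4  -21/8 ]
  [ 0   0      0     1      0 ]
  [ 0   0      0     0      1 ]
Add 21/8 times r4 to r2.
  [ 1  -4  -10/7   6/7  0 ]
  [ 0   0      1  -1/4  0 ]
  [ 0   0      0     1  0 ]
  [ 0   0      0     0  1 ]
Add 1/4 times r3 to r2.
  [ 1  -4  -10/7  6/7  0 ]
  [ 0   0      1    0  0 ]
  [ 0   0      0    1  0 ]
  [ 0   0      0    0  1 ]
Subtract 6/7 times r3 from r1.
  [ 1  -4  -10/7  0  0 ]
  [ 0   0      1  0  0 ]
  [ 0   0      0  1  0 ]
  [ 0   0      0  0  1 ]
Add 10/7 times r2 to r1.
  [ 1  -4  0  0  0 ]
  [ 0   0  1  0  0 ]
  [ 0   0  0  1  0 ]
  [ 0   0  0  0  1 ]

-4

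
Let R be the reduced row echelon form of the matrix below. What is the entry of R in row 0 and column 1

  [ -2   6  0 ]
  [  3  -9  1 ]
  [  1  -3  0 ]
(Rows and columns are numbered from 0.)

-3

r1 ← -1/2·r1
  [ 1  -3  0 ]
  [ 3  -9  1 ]
  [ 1  -3  0 ]
r2 ← r2 − 3·r1
  [ 1  -3  0 ]
  [ 0   0  1 ]
  [ 1  -3  0 ]
r3 ← r3 − r1
  [ 1  -3  0 ]
  [ 0   0  1 ]
  [ 0   0  0 ]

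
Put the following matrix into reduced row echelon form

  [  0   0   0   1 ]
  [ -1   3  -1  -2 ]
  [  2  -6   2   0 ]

Swap r1 and r2.
Multiply r1 by -1.
Subtract 2 times r1 from r3.
Add 4 times r2 to r3.
Subtract 2 times r2 from r1.

[[1, -3, 1, 0], [0, 0, 0, 1], [0, 0, 0, 0]]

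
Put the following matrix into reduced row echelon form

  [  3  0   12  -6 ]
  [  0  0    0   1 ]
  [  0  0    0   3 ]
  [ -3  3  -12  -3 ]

[[1, 0, 4, 0], [0, 1, 0, 0], [0, 0, 0, 1], [0, 0, 0, 0]]

ρ1 -> 1/3·ρ1
  [  1  0    4  -2 ]
  [  0  0    0   1 ]
  [  0  0    0   3 ]
  [ -3  3  -12  -3 ]
ρ4 -> ρ4 + 3·ρ1
  [ 1  0  4  -2 ]
  [ 0  0  0   1 ]
  [ 0  0  0   3 ]
  [ 0  3  0  -9 ]
ρ2 <=> ρ4
  [ 1  0  4  -2 ]
  [ 0  3  0  -9 ]
  [ 0  0  0   3 ]
  [ 0  0  0   1 ]
ρ2 -> 1/3·ρ2
  [ 1  0  4  -2 ]
  [ 0  1  0  -3 ]
  [ 0  0  0   3 ]
  [ 0  0  0   1 ]
ρ3 -> 1/3·ρ3
  [ 1  0  4  -2 ]
  [ 0  1  0  -3 ]
  [ 0  0  0   1 ]
  [ 0  0  0   1 ]
ρ4 -> ρ4 − ρ3
  [ 1  0  4  -2 ]
  [ 0  1  0  -3 ]
  [ 0  0  0   1 ]
  [ 0  0  0   0 ]
ρ2 -> ρ2 + 3·ρ3
  [ 1  0  4  -2 ]
  [ 0  1  0   0 ]
  [ 0  0  0   1 ]
  [ 0  0  0   0 ]
ρ1 -> ρ1 + 2·ρ3
  [ 1  0  4  0 ]
  [ 0  1  0  0 ]
  [ 0  0  0  1 ]
  [ 0  0  0  0 ]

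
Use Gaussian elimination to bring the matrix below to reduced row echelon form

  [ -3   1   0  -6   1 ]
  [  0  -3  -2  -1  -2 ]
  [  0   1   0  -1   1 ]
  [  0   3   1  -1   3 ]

[[1, 0, 0, 5/3, 0], [0, 1, 0, -1, 0], [0, 0, 1, 2, 0], [0, 0, 0, 0, 1]]

R1 → -1/3·R1
  [ 1  -1/3   0   2  -1/3 ]
  [ 0    -3  -2  -1    -2 ]
  [ 0     1   0  -1     1 ]
  [ 0     3   1  -1     3 ]
R2 → -1/3·R2
  [ 1  -1/3    0    2  -1/3 ]
  [ 0     1  2/3  1/3   2/3 ]
  [ 0     1    0   -1     1 ]
  [ 0     3    1   -1     3 ]
R3 → R3 − R2
  [ 1  -1/3     0     2  -1/3 ]
  [ 0     1   2/3   1/3   2/3 ]
  [ 0     0  -2/3  -4/3   1/3 ]
  [ 0     3     1    -1     3 ]
R4 → R4 − 3·R2
  [ 1  -1/3     0     2  -1/3 ]
  [ 0     1   2/3   1/3   2/3 ]
  [ 0     0  -2/3  -4/3   1/3 ]
  [ 0     0    -1    -2     1 ]
R3 → -3/2·R3
  [ 1  -1/3    0    2  -1/3 ]
  [ 0     1  2/3  1/3   2/3 ]
  [ 0     0    1    2  -1/2 ]
  [ 0     0   -1   -2     1 ]
R4 → R4 + R3
  [ 1  -1/3    0    2  -1/3 ]
  [ 0     1  2/3  1/3   2/3 ]
  [ 0     0    1    2  -1/2 ]
  [ 0     0    0    0   1/2 ]
R4 → 2·R4
  [ 1  -1/3    0    2  -1/3 ]
  [ 0     1  2/3  1/3   2/3 ]
  [ 0     0    1    2  -1/2 ]
  [ 0     0    0    0     1 ]
R3 → R3 + 1/2·R4
  [ 1  -1/3    0    2  -1/3 ]
  [ 0     1  2/3  1/3   2/3 ]
  [ 0     0    1    2     0 ]
  [ 0     0    0    0     1 ]
R2 → R2 − 2/3·R4
  [ 1  -1/3    0    2  -1/3 ]
  [ 0     1  2/3  1/3     0 ]
  [ 0     0    1    2     0 ]
  [ 0     0    0    0     1 ]
R1 → R1 + 1/3·R4
  [ 1  -1/3    0    2  0 ]
  [ 0     1  2/3  1/3  0 ]
  [ 0     0    1    2  0 ]
  [ 0     0    0    0  1 ]
R2 → R2 − 2/3·R3
  [ 1  -1/3  0   2  0 ]
  [ 0     1  0  -1  0 ]
  [ 0     0  1   2  0 ]
  [ 0     0  0   0  1 ]
R1 → R1 + 1/3·R2
  [ 1  0  0  5/3  0 ]
  [ 0  1  0   -1  0 ]
  [ 0  0  1    2  0 ]
  [ 0  0  0    0  1 ]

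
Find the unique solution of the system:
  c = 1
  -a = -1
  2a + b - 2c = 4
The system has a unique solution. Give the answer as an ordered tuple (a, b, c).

Form the augmented matrix and row-reduce:
  [  0  0   1  |   1 ]
  [ -1  0   0  |  -1 ]
  [  2  1  -2  |   4 ]
R1 <-> R2
  [ -1  0   0  |  -1 ]
  [  0  0   1  |   1 ]
  [  2  1  -2  |   4 ]
R1 -> -1·R1
  [ 1  0   0  |  1 ]
  [ 0  0   1  |  1 ]
  [ 2  1  -2  |  4 ]
R3 -> R3 − 2·R1
  [ 1  0   0  |  1 ]
  [ 0  0   1  |  1 ]
  [ 0  1  -2  |  2 ]
R2 <-> R3
  [ 1  0   0  |  1 ]
  [ 0  1  -2  |  2 ]
  [ 0  0   1  |  1 ]
R2 -> R2 + 2·R3
  [ 1  0  0  |  1 ]
  [ 0  1  0  |  4 ]
  [ 0  0  1  |  1 ]
Reading off the last column: a = 1, b = 4, c = 1.

(1, 4, 1)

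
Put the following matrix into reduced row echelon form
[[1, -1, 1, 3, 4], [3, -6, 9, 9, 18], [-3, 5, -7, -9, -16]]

[[1, 0, -1, 3, 2], [0, 1, -2, 0, -2], [0, 0, 0, 0, 0]]

R2 -> R2 − 3·R1
  [  1  -1   1   3    4 ]
  [  0  -3   6   0    6 ]
  [ -3   5  -7  -9  -16 ]
R3 -> R3 + 3·R1
  [ 1  -1   1  3   4 ]
  [ 0  -3   6  0   6 ]
  [ 0   2  -4  0  -4 ]
R2 -> -1/3·R2
  [ 1  -1   1  3   4 ]
  [ 0   1  -2  0  -2 ]
  [ 0   2  -4  0  -4 ]
R3 -> R3 − 2·R2
  [ 1  -1   1  3   4 ]
  [ 0   1  -2  0  -2 ]
  [ 0   0   0  0   0 ]
R1 -> R1 + R2
  [ 1  0  -1  3   2 ]
  [ 0  1  -2  0  -2 ]
  [ 0  0   0  0   0 ]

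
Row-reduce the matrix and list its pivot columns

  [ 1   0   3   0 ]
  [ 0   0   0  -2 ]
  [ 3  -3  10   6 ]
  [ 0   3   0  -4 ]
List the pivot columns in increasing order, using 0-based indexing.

r3 -> r3 − 3·r1
  [ 1   0  3   0 ]
  [ 0   0  0  -2 ]
  [ 0  -3  1   6 ]
  [ 0   3  0  -4 ]
r2 <-> r3
  [ 1   0  3   0 ]
  [ 0  -3  1   6 ]
  [ 0   0  0  -2 ]
  [ 0   3  0  -4 ]
r2 -> -1/3·r2
  [ 1  0     3   0 ]
  [ 0  1  -1/3  -2 ]
  [ 0  0     0  -2 ]
  [ 0  3     0  -4 ]
r4 -> r4 − 3·r2
  [ 1  0     3   0 ]
  [ 0  1  -1/3  -2 ]
  [ 0  0     0  -2 ]
  [ 0  0     1   2 ]
r3 <-> r4
  [ 1  0     3   0 ]
  [ 0  1  -1/3  -2 ]
  [ 0  0     1   2 ]
  [ 0  0     0  -2 ]
r4 -> -1/2·r4
  [ 1  0     3   0 ]
  [ 0  1  -1/3  -2 ]
  [ 0  0     1   2 ]
  [ 0  0     0   1 ]
r3 -> r3 − 2·r4
  [ 1  0     3   0 ]
  [ 0  1  -1/3  -2 ]
  [ 0  0     1   0 ]
  [ 0  0     0   1 ]
r2 -> r2 + 2·r4
  [ 1  0     3  0 ]
  [ 0  1  -1/3  0 ]
  [ 0  0     1  0 ]
  [ 0  0     0  1 ]
r2 -> r2 + 1/3·r3
  [ 1  0  3  0 ]
  [ 0  1  0  0 ]
  [ 0  0  1  0 ]
  [ 0  0  0  1 ]
r1 -> r1 − 3·r3
  [ 1  0  0  0 ]
  [ 0  1  0  0 ]
  [ 0  0  1  0 ]
  [ 0  0  0  1 ]
Pivot columns are the columns containing a leading 1.

0, 1, 2, 3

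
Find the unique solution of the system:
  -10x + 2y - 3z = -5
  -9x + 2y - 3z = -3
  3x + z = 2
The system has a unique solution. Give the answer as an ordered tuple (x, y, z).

Form the augmented matrix and row-reduce:
  [ -10  2  -3  |  -5 ]
  [  -9  2  -3  |  -3 ]
  [   3  0   1  |   2 ]
ρ1 → -1/10·ρ1
  [  1  -1/5  3/10  |  1/2 ]
  [ -9     2    -3  |   -3 ]
  [  3     0     1  |    2 ]
ρ2 → ρ2 + 9·ρ1
  [ 1  -1/5   3/10  |  1/2 ]
  [ 0   1/5  -3/10  |  3/2 ]
  [ 3     0      1  |    2 ]
ρ3 → ρ3 − 3·ρ1
  [ 1  -1/5   3/10  |  1/2 ]
  [ 0   1/5  -3/10  |  3/2 ]
  [ 0   3/5   1/10  |  1/2 ]
ρ2 → 5·ρ2
  [ 1  -1/5  3/10  |   1/2 ]
  [ 0     1  -3/2  |  15/2 ]
  [ 0   3/5  1/10  |   1/2 ]
ρ3 → ρ3 − 3/5·ρ2
  [ 1  -1/5  3/10  |   1/2 ]
  [ 0     1  -3/2  |  15/2 ]
  [ 0     0     1  |    -4 ]
ρ2 → ρ2 + 3/2·ρ3
  [ 1  -1/5  3/10  |  1/2 ]
  [ 0     1     0  |  3/2 ]
  [ 0     0     1  |   -4 ]
ρ1 → ρ1 − 3/10·ρ3
  [ 1  -1/5  0  |  17/10 ]
  [ 0     1  0  |    3/2 ]
  [ 0     0  1  |     -4 ]
ρ1 → ρ1 + 1/5·ρ2
  [ 1  0  0  |    2 ]
  [ 0  1  0  |  3/2 ]
  [ 0  0  1  |   -4 ]
Reading off the last column: x = 2, y = 3/2, z = -4.

(2, 3/2, -4)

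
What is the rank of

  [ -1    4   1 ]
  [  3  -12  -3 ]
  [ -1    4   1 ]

r1 -> -1·r1
  [  1   -4  -1 ]
  [  3  -12  -3 ]
  [ -1    4   1 ]
r2 -> r2 − 3·r1
  [  1  -4  -1 ]
  [  0   0   0 ]
  [ -1   4   1 ]
r3 -> r3 + r1
  [ 1  -4  -1 ]
  [ 0   0   0 ]
  [ 0   0   0 ]
The reduced form has 1 nonzero row.

rank = 1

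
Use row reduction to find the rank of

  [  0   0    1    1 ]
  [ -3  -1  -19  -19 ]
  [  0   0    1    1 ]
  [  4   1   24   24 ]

rank = 3

R1 <-> R2
R1 → -1/3·R1
R4 → R4 − 4·R1
R2 <-> R4
R2 → -3·R2
R4 → R4 − R3
R2 → R2 − 4·R3
R1 → R1 − 19/3·R3
R1 → R1 − 1/3·R2
The reduced form has 3 nonzero rows.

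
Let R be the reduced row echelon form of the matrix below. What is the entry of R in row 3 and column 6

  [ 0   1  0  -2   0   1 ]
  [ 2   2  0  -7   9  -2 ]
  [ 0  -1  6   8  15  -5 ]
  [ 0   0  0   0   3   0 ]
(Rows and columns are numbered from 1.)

Swap ρ1 and ρ2.
  [ 2   2  0  -7   9  -2 ]
  [ 0   1  0  -2   0   1 ]
  [ 0  -1  6   8  15  -5 ]
  [ 0   0  0   0   3   0 ]
Multiply ρ1 by 1/2.
  [ 1   1  0  -7/2  9/2  -1 ]
  [ 0   1  0    -2    0   1 ]
  [ 0  -1  6     8   15  -5 ]
  [ 0   0  0     0    3   0 ]
Add ρ2 to ρ3.
  [ 1  1  0  -7/2  9/2  -1 ]
  [ 0  1  0    -2    0   1 ]
  [ 0  0  6     6   15  -4 ]
  [ 0  0  0     0    3   0 ]
Multiply ρ3 by 1/6.
  [ 1  1  0  -7/2  9/2    -1 ]
  [ 0  1  0    -2    0     1 ]
  [ 0  0  1     1  5/2  -2/3 ]
  [ 0  0  0     0    3     0 ]
Multiply ρ4 by 1/3.
  [ 1  1  0  -7/2  9/2    -1 ]
  [ 0  1  0    -2    0     1 ]
  [ 0  0  1     1  5/2  -2/3 ]
  [ 0  0  0     0    1     0 ]
Subtract 5/2 times ρ4 from ρ3.
  [ 1  1  0  -7/2  9/2    -1 ]
  [ 0  1  0    -2    0     1 ]
  [ 0  0  1     1    0  -2/3 ]
  [ 0  0  0     0    1     0 ]
Subtract 9/2 times ρ4 from ρ1.
  [ 1  1  0  -7/2  0    -1 ]
  [ 0  1  0    -2  0     1 ]
  [ 0  0  1     1  0  -2/3 ]
  [ 0  0  0     0  1     0 ]
Subtract ρ2 from ρ1.
  [ 1  0  0  -3/2  0    -2 ]
  [ 0  1  0    -2  0     1 ]
  [ 0  0  1     1  0  -2/3 ]
  [ 0  0  0     0  1     0 ]

-2/3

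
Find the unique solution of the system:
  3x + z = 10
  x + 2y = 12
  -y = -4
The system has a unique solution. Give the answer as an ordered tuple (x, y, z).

(4, 4, -2)

Form the augmented matrix and row-reduce:
  [ 3   0  1  |  10 ]
  [ 1   2  0  |  12 ]
  [ 0  -1  0  |  -4 ]
R1 ← 1/3·R1
  [ 1   0  1/3  |  10/3 ]
  [ 1   2    0  |    12 ]
  [ 0  -1    0  |    -4 ]
R2 ← R2 − R1
  [ 1   0   1/3  |  10/3 ]
  [ 0   2  -1/3  |  26/3 ]
  [ 0  -1     0  |    -4 ]
R2 ← 1/2·R2
  [ 1   0   1/3  |  10/3 ]
  [ 0   1  -1/6  |  13/3 ]
  [ 0  -1     0  |    -4 ]
R3 ← R3 + R2
  [ 1  0   1/3  |  10/3 ]
  [ 0  1  -1/6  |  13/3 ]
  [ 0  0  -1/6  |   1/3 ]
R3 ← -6·R3
  [ 1  0   1/3  |  10/3 ]
  [ 0  1  -1/6  |  13/3 ]
  [ 0  0     1  |    -2 ]
R2 ← R2 + 1/6·R3
  [ 1  0  1/3  |  10/3 ]
  [ 0  1    0  |     4 ]
  [ 0  0    1  |    -2 ]
R1 ← R1 − 1/3·R3
  [ 1  0  0  |   4 ]
  [ 0  1  0  |   4 ]
  [ 0  0  1  |  -2 ]
Reading off the last column: x = 4, y = 4, z = -2.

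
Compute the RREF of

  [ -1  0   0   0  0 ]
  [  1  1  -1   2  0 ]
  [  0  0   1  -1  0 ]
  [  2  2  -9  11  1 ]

[[1, 0, 0, 0, 0], [0, 1, 0, 1, 0], [0, 0, 1, -1, 0], [0, 0, 0, 0, 1]]

R1 → -1·R1
  [ 1  0   0   0  0 ]
  [ 1  1  -1   2  0 ]
  [ 0  0   1  -1  0 ]
  [ 2  2  -9  11  1 ]
R2 → R2 − R1
  [ 1  0   0   0  0 ]
  [ 0  1  -1   2  0 ]
  [ 0  0   1  -1  0 ]
  [ 2  2  -9  11  1 ]
R4 → R4 − 2·R1
  [ 1  0   0   0  0 ]
  [ 0  1  -1   2  0 ]
  [ 0  0   1  -1  0 ]
  [ 0  2  -9  11  1 ]
R4 → R4 − 2·R2
  [ 1  0   0   0  0 ]
  [ 0  1  -1   2  0 ]
  [ 0  0   1  -1  0 ]
  [ 0  0  -7   7  1 ]
R4 → R4 + 7·R3
  [ 1  0   0   0  0 ]
  [ 0  1  -1   2  0 ]
  [ 0  0   1  -1  0 ]
  [ 0  0   0   0  1 ]
R2 → R2 + R3
  [ 1  0  0   0  0 ]
  [ 0  1  0   1  0 ]
  [ 0  0  1  -1  0 ]
  [ 0  0  0   0  1 ]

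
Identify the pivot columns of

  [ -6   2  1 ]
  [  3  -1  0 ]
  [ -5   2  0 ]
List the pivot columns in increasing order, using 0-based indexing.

r1 → -1/6·r1
  [  1  -1/3  -1/6 ]
  [  3    -1     0 ]
  [ -5     2     0 ]
r2 → r2 − 3·r1
  [  1  -1/3  -1/6 ]
  [  0     0   1/2 ]
  [ -5     2     0 ]
r3 → r3 + 5·r1
  [ 1  -1/3  -1/6 ]
  [ 0     0   1/2 ]
  [ 0   1/3  -5/6 ]
r2 <=> r3
  [ 1  -1/3  -1/6 ]
  [ 0   1/3  -5/6 ]
  [ 0     0   1/2 ]
r2 → 3·r2
  [ 1  -1/3  -1/6 ]
  [ 0     1  -5/2 ]
  [ 0     0   1/2 ]
r3 → 2·r3
  [ 1  -1/3  -1/6 ]
  [ 0     1  -5/2 ]
  [ 0     0     1 ]
r2 → r2 + 5/2·r3
  [ 1  -1/3  -1/6 ]
  [ 0     1     0 ]
  [ 0     0     1 ]
r1 → r1 + 1/6·r3
  [ 1  -1/3  0 ]
  [ 0     1  0 ]
  [ 0     0  1 ]
r1 → r1 + 1/3·r2
  [ 1  0  0 ]
  [ 0  1  0 ]
  [ 0  0  1 ]
Pivot columns are the columns containing a leading 1.

0, 1, 2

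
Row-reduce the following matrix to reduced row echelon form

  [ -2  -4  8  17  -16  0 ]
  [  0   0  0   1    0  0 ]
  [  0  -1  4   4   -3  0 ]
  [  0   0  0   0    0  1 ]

[[1, 0, 4, 0, 2, 0], [0, 1, -4, 0, 3, 0], [0, 0, 0, 1, 0, 0], [0, 0, 0, 0, 0, 1]]

Multiply R1 by -1/2.
  [ 1   2  -4  -17/2   8  0 ]
  [ 0   0   0      1   0  0 ]
  [ 0  -1   4      4  -3  0 ]
  [ 0   0   0      0   0  1 ]
Swap R2 and R3.
  [ 1   2  -4  -17/2   8  0 ]
  [ 0  -1   4      4  -3  0 ]
  [ 0   0   0      1   0  0 ]
  [ 0   0   0      0   0  1 ]
Multiply R2 by -1.
  [ 1  2  -4  -17/2  8  0 ]
  [ 0  1  -4     -4  3  0 ]
  [ 0  0   0      1  0  0 ]
  [ 0  0   0      0  0  1 ]
Add 4 times R3 to R2.
  [ 1  2  -4  -17/2  8  0 ]
  [ 0  1  -4      0  3  0 ]
  [ 0  0   0      1  0  0 ]
  [ 0  0   0      0  0  1 ]
Add 17/2 times R3 to R1.
  [ 1  2  -4  0  8  0 ]
  [ 0  1  -4  0  3  0 ]
  [ 0  0   0  1  0  0 ]
  [ 0  0   0  0  0  1 ]
Subtract 2 times R2 from R1.
  [ 1  0   4  0  2  0 ]
  [ 0  1  -4  0  3  0 ]
  [ 0  0   0  1  0  0 ]
  [ 0  0   0  0  0  1 ]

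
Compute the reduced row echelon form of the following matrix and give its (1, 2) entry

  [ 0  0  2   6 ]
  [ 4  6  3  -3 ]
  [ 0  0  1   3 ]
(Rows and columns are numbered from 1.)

3/2

Swap R1 and R2.
  [ 4  6  3  -3 ]
  [ 0  0  2   6 ]
  [ 0  0  1   3 ]
Multiply R1 by 1/4.
  [ 1  3/2  3/4  -3/4 ]
  [ 0    0    2     6 ]
  [ 0    0    1     3 ]
Multiply R2 by 1/2.
  [ 1  3/2  3/4  -3/4 ]
  [ 0    0    1     3 ]
  [ 0    0    1     3 ]
Subtract R2 from R3.
  [ 1  3/2  3/4  -3/4 ]
  [ 0    0    1     3 ]
  [ 0    0    0     0 ]
Subtract 3/4 times R2 from R1.
  [ 1  3/2  0  -3 ]
  [ 0    0  1   3 ]
  [ 0    0  0   0 ]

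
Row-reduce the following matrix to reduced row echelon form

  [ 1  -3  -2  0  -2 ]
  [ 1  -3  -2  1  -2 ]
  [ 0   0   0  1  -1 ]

[[1, -3, -2, 0, 0], [0, 0, 0, 1, 0], [0, 0, 0, 0, 1]]

Subtract R1 from R2.
  [ 1  -3  -2  0  -2 ]
  [ 0   0   0  1   0 ]
  [ 0   0   0  1  -1 ]
Subtract R2 from R3.
  [ 1  -3  -2  0  -2 ]
  [ 0   0   0  1   0 ]
  [ 0   0   0  0  -1 ]
Multiply R3 by -1.
  [ 1  -3  -2  0  -2 ]
  [ 0   0   0  1   0 ]
  [ 0   0   0  0   1 ]
Add 2 times R3 to R1.
  [ 1  -3  -2  0  0 ]
  [ 0   0   0  1  0 ]
  [ 0   0   0  0  1 ]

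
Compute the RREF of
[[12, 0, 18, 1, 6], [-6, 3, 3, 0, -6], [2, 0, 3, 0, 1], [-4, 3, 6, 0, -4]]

[[1, 0, 3/2, 0, 0], [0, 1, 4, 0, 0], [0, 0, 0, 1, 0], [0, 0, 0, 0, 1]]

Multiply r1 by 1/12.
  [  1  0  3/2  1/12  1/2 ]
  [ -6  3    3     0   -6 ]
  [  2  0    3     0    1 ]
  [ -4  3    6     0   -4 ]
Add 6 times r1 to r2.
  [  1  0  3/2  1/12  1/2 ]
  [  0  3   12   1/2   -3 ]
  [  2  0    3     0    1 ]
  [ -4  3    6     0   -4 ]
Subtract 2 times r1 from r3.
  [  1  0  3/2  1/12  1/2 ]
  [  0  3   12   1/2   -3 ]
  [  0  0    0  -1/6    0 ]
  [ -4  3    6     0   -4 ]
Add 4 times r1 to r4.
  [ 1  0  3/2  1/12  1/2 ]
  [ 0  3   12   1/2   -3 ]
  [ 0  0    0  -1/6    0 ]
  [ 0  3   12   1/3   -2 ]
Multiply r2 by 1/3.
  [ 1  0  3/2  1/12  1/2 ]
  [ 0  1    4   1/6   -1 ]
  [ 0  0    0  -1/6    0 ]
  [ 0  3   12   1/3   -2 ]
Subtract 3 times r2 from r4.
  [ 1  0  3/2  1/12  1/2 ]
  [ 0  1    4   1/6   -1 ]
  [ 0  0    0  -1/6    0 ]
  [ 0  0    0  -1/6    1 ]
Multiply r3 by -6.
  [ 1  0  3/2  1/12  1/2 ]
  [ 0  1    4   1/6   -1 ]
  [ 0  0    0     1    0 ]
  [ 0  0    0  -1/6    1 ]
Add 1/6 times r3 to r4.
  [ 1  0  3/2  1/12  1/2 ]
  [ 0  1    4   1/6   -1 ]
  [ 0  0    0     1    0 ]
  [ 0  0    0     0    1 ]
Add r4 to r2.
  [ 1  0  3/2  1/12  1/2 ]
  [ 0  1    4   1/6    0 ]
  [ 0  0    0     1    0 ]
  [ 0  0    0     0    1 ]
Subtract 1/2 times r4 from r1.
  [ 1  0  3/2  1/12  0 ]
  [ 0  1    4   1/6  0 ]
  [ 0  0    0     1  0 ]
  [ 0  0    0     0  1 ]
Subtract 1/6 times r3 from r2.
  [ 1  0  3/2  1/12  0 ]
  [ 0  1    4     0  0 ]
  [ 0  0    0     1  0 ]
  [ 0  0    0     0  1 ]
Subtract 1/12 times r3 from r1.
  [ 1  0  3/2  0  0 ]
  [ 0  1    4  0  0 ]
  [ 0  0    0  1  0 ]
  [ 0  0    0  0  1 ]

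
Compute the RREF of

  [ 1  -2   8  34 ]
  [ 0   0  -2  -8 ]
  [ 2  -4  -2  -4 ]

ρ3 := ρ3 − 2·ρ1
ρ2 := -1/2·ρ2
ρ3 := ρ3 + 18·ρ2
ρ1 := ρ1 − 8·ρ2

[[1, -2, 0, 2], [0, 0, 1, 4], [0, 0, 0, 0]]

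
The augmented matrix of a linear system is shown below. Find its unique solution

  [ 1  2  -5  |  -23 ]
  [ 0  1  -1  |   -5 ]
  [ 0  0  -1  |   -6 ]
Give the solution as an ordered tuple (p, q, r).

ρ3 → -1·ρ3
  [ 1  2  -5  |  -23 ]
  [ 0  1  -1  |   -5 ]
  [ 0  0   1  |    6 ]
ρ2 → ρ2 + ρ3
  [ 1  2  -5  |  -23 ]
  [ 0  1   0  |    1 ]
  [ 0  0   1  |    6 ]
ρ1 → ρ1 + 5·ρ3
  [ 1  2  0  |  7 ]
  [ 0  1  0  |  1 ]
  [ 0  0  1  |  6 ]
ρ1 → ρ1 − 2·ρ2
  [ 1  0  0  |  5 ]
  [ 0  1  0  |  1 ]
  [ 0  0  1  |  6 ]
Reading off the last column: p = 5, q = 1, r = 6.

(5, 1, 6)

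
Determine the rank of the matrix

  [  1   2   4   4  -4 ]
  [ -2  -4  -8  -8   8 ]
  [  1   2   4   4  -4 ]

r2 -> r2 + 2·r1
r3 -> r3 − r1
The reduced form has 1 nonzero row.

rank = 1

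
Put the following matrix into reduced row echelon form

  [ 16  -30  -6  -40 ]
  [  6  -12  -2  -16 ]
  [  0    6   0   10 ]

[[1, 0, 0, 1], [0, 1, 0, 5/3], [0, 0, 1, 1]]

Multiply R1 by 1/16.
  [ 1  -15/8  -3/8  -5/2 ]
  [ 6    -12    -2   -16 ]
  [ 0      6     0    10 ]
Subtract 6 times R1 from R2.
  [ 1  -15/8  -3/8  -5/2 ]
  [ 0   -3/4   1/4    -1 ]
  [ 0      6     0    10 ]
Multiply R2 by -4/3.
  [ 1  -15/8  -3/8  -5/2 ]
  [ 0      1  -1/3   4/3 ]
  [ 0      6     0    10 ]
Subtract 6 times R2 from R3.
  [ 1  -15/8  -3/8  -5/2 ]
  [ 0      1  -1/3   4/3 ]
  [ 0      0     2     2 ]
Multiply R3 by 1/2.
  [ 1  -15/8  -3/8  -5/2 ]
  [ 0      1  -1/3   4/3 ]
  [ 0      0     1     1 ]
Add 1/3 times R3 to R2.
  [ 1  -15/8  -3/8  -5/2 ]
  [ 0      1     0   5/3 ]
  [ 0      0     1     1 ]
Add 3/8 times R3 to R1.
  [ 1  -15/8  0  -17/8 ]
  [ 0      1  0    5/3 ]
  [ 0      0  1      1 ]
Add 15/8 times R2 to R1.
  [ 1  0  0    1 ]
  [ 0  1  0  5/3 ]
  [ 0  0  1    1 ]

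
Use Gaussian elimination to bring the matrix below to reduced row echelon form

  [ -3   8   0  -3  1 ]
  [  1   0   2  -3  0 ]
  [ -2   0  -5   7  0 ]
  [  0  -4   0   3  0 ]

ρ1 → -1/3·ρ1
  [  1  -8/3   0   1  -1/3 ]
  [  1     0   2  -3     0 ]
  [ -2     0  -5   7     0 ]
  [  0    -4   0   3     0 ]
ρ2 → ρ2 − ρ1
  [  1  -8/3   0   1  -1/3 ]
  [  0   8/3   2  -4   1/3 ]
  [ -2     0  -5   7     0 ]
  [  0    -4   0   3     0 ]
ρ3 → ρ3 + 2·ρ1
  [ 1   -8/3   0   1  -1/3 ]
  [ 0    8/3   2  -4   1/3 ]
  [ 0  -16/3  -5   9  -2/3 ]
  [ 0     -4   0   3     0 ]
ρ2 → 3/8·ρ2
  [ 1   -8/3    0     1  -1/3 ]
  [ 0      1  3/4  -3/2   1/8 ]
  [ 0  -16/3   -5     9  -2/3 ]
  [ 0     -4    0     3     0 ]
ρ3 → ρ3 + 16/3·ρ2
  [ 1  -8/3    0     1  -1/3 ]
  [ 0     1  3/4  -3/2   1/8 ]
  [ 0     0   -1     1     0 ]
  [ 0    -4    0     3     0 ]
ρ4 → ρ4 + 4·ρ2
  [ 1  -8/3    0     1  -1/3 ]
  [ 0     1  3/4  -3/2   1/8 ]
  [ 0     0   -1     1     0 ]
  [ 0     0    3    -3   1/2 ]
ρ3 → -1·ρ3
  [ 1  -8/3    0     1  -1/3 ]
  [ 0     1  3/4  -3/2   1/8 ]
  [ 0     0    1    -1     0 ]
  [ 0     0    3    -3   1/2 ]
ρ4 → ρ4 − 3·ρ3
  [ 1  -8/3    0     1  -1/3 ]
  [ 0     1  3/4  -3/2   1/8 ]
  [ 0     0    1    -1     0 ]
  [ 0     0    0     0   1/2 ]
ρ4 → 2·ρ4
  [ 1  -8/3    0     1  -1/3 ]
  [ 0     1  3/4  -3/2   1/8 ]
  [ 0     0    1    -1     0 ]
  [ 0     0    0     0     1 ]
ρ2 → ρ2 − 1/8·ρ4
  [ 1  -8/3    0     1  -1/3 ]
  [ 0     1  3/4  -3/2     0 ]
  [ 0     0    1    -1     0 ]
  [ 0     0    0     0     1 ]
ρ1 → ρ1 + 1/3·ρ4
  [ 1  -8/3    0     1  0 ]
  [ 0     1  3/4  -3/2  0 ]
  [ 0     0    1    -1  0 ]
  [ 0     0    0     0  1 ]
ρ2 → ρ2 − 3/4·ρ3
  [ 1  -8/3  0     1  0 ]
  [ 0     1  0  -3/4  0 ]
  [ 0     0  1    -1  0 ]
  [ 0     0  0     0  1 ]
ρ1 → ρ1 + 8/3·ρ2
  [ 1  0  0    -1  0 ]
  [ 0  1  0  -3/4  0 ]
  [ 0  0  1    -1  0 ]
  [ 0  0  0     0  1 ]

[[1, 0, 0, -1, 0], [0, 1, 0, -3/4, 0], [0, 0, 1, -1, 0], [0, 0, 0, 0, 1]]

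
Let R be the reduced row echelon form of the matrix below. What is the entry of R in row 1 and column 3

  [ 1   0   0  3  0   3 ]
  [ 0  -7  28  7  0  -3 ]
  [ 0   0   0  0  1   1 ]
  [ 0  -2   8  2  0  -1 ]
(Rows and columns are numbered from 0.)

R2 := -1/7·R2
  [ 1   0   0   3  0    3 ]
  [ 0   1  -4  -1  0  3/7 ]
  [ 0   0   0   0  1    1 ]
  [ 0  -2   8   2  0   -1 ]
R4 := R4 + 2·R2
  [ 1  0   0   3  0     3 ]
  [ 0  1  -4  -1  0   3/7 ]
  [ 0  0   0   0  1     1 ]
  [ 0  0   0   0  0  -1/7 ]
R4 := -7·R4
  [ 1  0   0   3  0    3 ]
  [ 0  1  -4  -1  0  3/7 ]
  [ 0  0   0   0  1    1 ]
  [ 0  0   0   0  0    1 ]
R3 := R3 − R4
  [ 1  0   0   3  0    3 ]
  [ 0  1  -4  -1  0  3/7 ]
  [ 0  0   0   0  1    0 ]
  [ 0  0   0   0  0    1 ]
R2 := R2 − 3/7·R4
  [ 1  0   0   3  0  3 ]
  [ 0  1  -4  -1  0  0 ]
  [ 0  0   0   0  1  0 ]
  [ 0  0   0   0  0  1 ]
R1 := R1 − 3·R4
  [ 1  0   0   3  0  0 ]
  [ 0  1  -4  -1  0  0 ]
  [ 0  0   0   0  1  0 ]
  [ 0  0   0   0  0  1 ]

-1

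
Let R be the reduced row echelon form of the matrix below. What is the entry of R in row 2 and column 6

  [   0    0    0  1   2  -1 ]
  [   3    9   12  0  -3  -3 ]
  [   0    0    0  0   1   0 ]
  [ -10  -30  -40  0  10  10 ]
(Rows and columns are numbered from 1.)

Swap r1 and r2.
  [   3    9   12  0  -3  -3 ]
  [   0    0    0  1   2  -1 ]
  [   0    0    0  0   1   0 ]
  [ -10  -30  -40  0  10  10 ]
Multiply r1 by 1/3.
  [   1    3    4  0  -1  -1 ]
  [   0    0    0  1   2  -1 ]
  [   0    0    0  0   1   0 ]
  [ -10  -30  -40  0  10  10 ]
Add 10 times r1 to r4.
  [ 1  3  4  0  -1  -1 ]
  [ 0  0  0  1   2  -1 ]
  [ 0  0  0  0   1   0 ]
  [ 0  0  0  0   0   0 ]
Subtract 2 times r3 from r2.
  [ 1  3  4  0  -1  -1 ]
  [ 0  0  0  1   0  -1 ]
  [ 0  0  0  0   1   0 ]
  [ 0  0  0  0   0   0 ]
Add r3 to r1.
  [ 1  3  4  0  0  -1 ]
  [ 0  0  0  1  0  -1 ]
  [ 0  0  0  0  1   0 ]
  [ 0  0  0  0  0   0 ]

-1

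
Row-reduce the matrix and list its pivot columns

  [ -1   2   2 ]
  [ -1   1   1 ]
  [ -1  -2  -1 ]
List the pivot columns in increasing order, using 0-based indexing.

0, 1, 2

ρ1 ← -1·ρ1
  [  1  -2  -2 ]
  [ -1   1   1 ]
  [ -1  -2  -1 ]
ρ2 ← ρ2 + ρ1
  [  1  -2  -2 ]
  [  0  -1  -1 ]
  [ -1  -2  -1 ]
ρ3 ← ρ3 + ρ1
  [ 1  -2  -2 ]
  [ 0  -1  -1 ]
  [ 0  -4  -3 ]
ρ2 ← -1·ρ2
  [ 1  -2  -2 ]
  [ 0   1   1 ]
  [ 0  -4  -3 ]
ρ3 ← ρ3 + 4·ρ2
  [ 1  -2  -2 ]
  [ 0   1   1 ]
  [ 0   0   1 ]
ρ2 ← ρ2 − ρ3
  [ 1  -2  -2 ]
  [ 0   1   0 ]
  [ 0   0   1 ]
ρ1 ← ρ1 + 2·ρ3
  [ 1  -2  0 ]
  [ 0   1  0 ]
  [ 0   0  1 ]
ρ1 ← ρ1 + 2·ρ2
  [ 1  0  0 ]
  [ 0  1  0 ]
  [ 0  0  1 ]
Pivot columns are the columns containing a leading 1.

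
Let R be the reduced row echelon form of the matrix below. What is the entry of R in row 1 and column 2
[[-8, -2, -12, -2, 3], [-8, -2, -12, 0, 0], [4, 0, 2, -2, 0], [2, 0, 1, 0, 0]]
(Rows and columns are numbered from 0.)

4

ρ1 -> -1/8·ρ1
  [  1  1/4  3/2  1/4  -3/8 ]
  [ -8   -2  -12    0     0 ]
  [  4    0    2   -2     0 ]
  [  2    0    1    0     0 ]
ρ2 -> ρ2 + 8·ρ1
  [ 1  1/4  3/2  1/4  -3/8 ]
  [ 0    0    0    2    -3 ]
  [ 4    0    2   -2     0 ]
  [ 2    0    1    0     0 ]
ρ3 -> ρ3 − 4·ρ1
  [ 1  1/4  3/2  1/4  -3/8 ]
  [ 0    0    0    2    -3 ]
  [ 0   -1   -4   -3   3/2 ]
  [ 2    0    1    0     0 ]
ρ4 -> ρ4 − 2·ρ1
  [ 1   1/4  3/2   1/4  -3/8 ]
  [ 0     0    0     2    -3 ]
  [ 0    -1   -4    -3   3/2 ]
  [ 0  -1/2   -2  -1/2   3/4 ]
ρ2 <=> ρ3
  [ 1   1/4  3/2   1/4  -3/8 ]
  [ 0    -1   -4    -3   3/2 ]
  [ 0     0    0     2    -3 ]
  [ 0  -1/2   -2  -1/2   3/4 ]
ρ2 -> -1·ρ2
  [ 1   1/4  3/2   1/4  -3/8 ]
  [ 0     1    4     3  -3/2 ]
  [ 0     0    0     2    -3 ]
  [ 0  -1/2   -2  -1/2   3/4 ]
ρ4 -> ρ4 + 1/2·ρ2
  [ 1  1/4  3/2  1/4  -3/8 ]
  [ 0    1    4    3  -3/2 ]
  [ 0    0    0    2    -3 ]
  [ 0    0    0    1     0 ]
ρ3 -> 1/2·ρ3
  [ 1  1/4  3/2  1/4  -3/8 ]
  [ 0    1    4    3  -3/2 ]
  [ 0    0    0    1  -3/2 ]
  [ 0    0    0    1     0 ]
ρ4 -> ρ4 − ρ3
  [ 1  1/4  3/2  1/4  -3/8 ]
  [ 0    1    4    3  -3/2 ]
  [ 0    0    0    1  -3/2 ]
  [ 0    0    0    0   3/2 ]
ρ4 -> 2/3·ρ4
  [ 1  1/4  3/2  1/4  -3/8 ]
  [ 0    1    4    3  -3/2 ]
  [ 0    0    0    1  -3/2 ]
  [ 0    0    0    0     1 ]
ρ3 -> ρ3 + 3/2·ρ4
  [ 1  1/4  3/2  1/4  -3/8 ]
  [ 0    1    4    3  -3/2 ]
  [ 0    0    0    1     0 ]
  [ 0    0    0    0     1 ]
ρ2 -> ρ2 + 3/2·ρ4
  [ 1  1/4  3/2  1/4  -3/8 ]
  [ 0    1    4    3     0 ]
  [ 0    0    0    1     0 ]
  [ 0    0    0    0     1 ]
ρ1 -> ρ1 + 3/8·ρ4
  [ 1  1/4  3/2  1/4  0 ]
  [ 0    1    4    3  0 ]
  [ 0    0    0    1  0 ]
  [ 0    0    0    0  1 ]
ρ2 -> ρ2 − 3·ρ3
  [ 1  1/4  3/2  1/4  0 ]
  [ 0    1    4    0  0 ]
  [ 0    0    0    1  0 ]
  [ 0    0    0    0  1 ]
ρ1 -> ρ1 − 1/4·ρ3
  [ 1  1/4  3/2  0  0 ]
  [ 0    1    4  0  0 ]
  [ 0    0    0  1  0 ]
  [ 0    0    0  0  1 ]
ρ1 -> ρ1 − 1/4·ρ2
  [ 1  0  1/2  0  0 ]
  [ 0  1    4  0  0 ]
  [ 0  0    0  1  0 ]
  [ 0  0    0  0  1 ]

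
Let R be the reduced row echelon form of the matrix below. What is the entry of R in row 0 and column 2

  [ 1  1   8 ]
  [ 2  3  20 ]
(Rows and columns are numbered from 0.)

4

ρ2 ← ρ2 − 2·ρ1
  [ 1  1  8 ]
  [ 0  1  4 ]
ρ1 ← ρ1 − ρ2
  [ 1  0  4 ]
  [ 0  1  4 ]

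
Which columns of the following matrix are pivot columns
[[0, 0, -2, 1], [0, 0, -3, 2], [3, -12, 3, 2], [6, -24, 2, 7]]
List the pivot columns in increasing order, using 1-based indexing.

R1 <-> R3
  [ 3  -12   3  2 ]
  [ 0    0  -3  2 ]
  [ 0    0  -2  1 ]
  [ 6  -24   2  7 ]
R1 := 1/3·R1
  [ 1   -4   1  2/3 ]
  [ 0    0  -3    2 ]
  [ 0    0  -2    1 ]
  [ 6  -24   2    7 ]
R4 := R4 − 6·R1
  [ 1  -4   1  2/3 ]
  [ 0   0  -3    2 ]
  [ 0   0  -2    1 ]
  [ 0   0  -4    3 ]
R2 := -1/3·R2
  [ 1  -4   1   2/3 ]
  [ 0   0   1  -2/3 ]
  [ 0   0  -2     1 ]
  [ 0   0  -4     3 ]
R3 := R3 + 2·R2
  [ 1  -4   1   2/3 ]
  [ 0   0   1  -2/3 ]
  [ 0   0   0  -1/3 ]
  [ 0   0  -4     3 ]
R4 := R4 + 4·R2
  [ 1  -4  1   2/3 ]
  [ 0   0  1  -2/3 ]
  [ 0   0  0  -1/3 ]
  [ 0   0  0   1/3 ]
R3 := -3·R3
  [ 1  -4  1   2/3 ]
  [ 0   0  1  -2/3 ]
  [ 0   0  0     1 ]
  [ 0   0  0   1/3 ]
R4 := R4 − 1/3·R3
  [ 1  -4  1   2/3 ]
  [ 0   0  1  -2/3 ]
  [ 0   0  0     1 ]
  [ 0   0  0     0 ]
R2 := R2 + 2/3·R3
  [ 1  -4  1  2/3 ]
  [ 0   0  1    0 ]
  [ 0   0  0    1 ]
  [ 0   0  0    0 ]
R1 := R1 − 2/3·R3
  [ 1  -4  1  0 ]
  [ 0   0  1  0 ]
  [ 0   0  0  1 ]
  [ 0   0  0  0 ]
R1 := R1 − R2
  [ 1  -4  0  0 ]
  [ 0   0  1  0 ]
  [ 0   0  0  1 ]
  [ 0   0  0  0 ]
Pivot columns are the columns containing a leading 1.

1, 3, 4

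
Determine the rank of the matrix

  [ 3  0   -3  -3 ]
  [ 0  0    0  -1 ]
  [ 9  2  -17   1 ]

R1 → 1/3·R1
  [ 1  0   -1  -1 ]
  [ 0  0    0  -1 ]
  [ 9  2  -17   1 ]
R3 → R3 − 9·R1
  [ 1  0  -1  -1 ]
  [ 0  0   0  -1 ]
  [ 0  2  -8  10 ]
R2 <=> R3
  [ 1  0  -1  -1 ]
  [ 0  2  -8  10 ]
  [ 0  0   0  -1 ]
R2 → 1/2·R2
  [ 1  0  -1  -1 ]
  [ 0  1  -4   5 ]
  [ 0  0   0  -1 ]
R3 → -1·R3
  [ 1  0  -1  -1 ]
  [ 0  1  -4   5 ]
  [ 0  0   0   1 ]
R2 → R2 − 5·R3
  [ 1  0  -1  -1 ]
  [ 0  1  -4   0 ]
  [ 0  0   0   1 ]
R1 → R1 + R3
  [ 1  0  -1  0 ]
  [ 0  1  -4  0 ]
  [ 0  0   0  1 ]
The reduced form has 3 nonzero rows.

rank = 3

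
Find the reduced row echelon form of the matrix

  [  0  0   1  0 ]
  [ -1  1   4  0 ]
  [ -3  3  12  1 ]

R1 ↔ R2
  [ -1  1   4  0 ]
  [  0  0   1  0 ]
  [ -3  3  12  1 ]
R1 -> -1·R1
  [  1  -1  -4  0 ]
  [  0   0   1  0 ]
  [ -3   3  12  1 ]
R3 -> R3 + 3·R1
  [ 1  -1  -4  0 ]
  [ 0   0   1  0 ]
  [ 0   0   0  1 ]
R1 -> R1 + 4·R2
  [ 1  -1  0  0 ]
  [ 0   0  1  0 ]
  [ 0   0  0  1 ]

[[1, -1, 0, 0], [0, 0, 1, 0], [0, 0, 0, 1]]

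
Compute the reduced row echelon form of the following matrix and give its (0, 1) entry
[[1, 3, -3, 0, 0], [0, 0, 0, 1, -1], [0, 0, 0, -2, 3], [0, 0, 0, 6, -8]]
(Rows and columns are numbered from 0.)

3

R3 → R3 + 2·R2
R4 → R4 − 6·R2
R4 → R4 + 2·R3
R2 → R2 + R3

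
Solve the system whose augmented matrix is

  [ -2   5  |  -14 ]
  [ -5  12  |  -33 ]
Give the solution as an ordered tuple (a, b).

R1 -> -1/2·R1
R2 -> R2 + 5·R1
R2 -> -2·R2
R1 -> R1 + 5/2·R2
Reading off the last column: a = -3, b = -4.

(-3, -4)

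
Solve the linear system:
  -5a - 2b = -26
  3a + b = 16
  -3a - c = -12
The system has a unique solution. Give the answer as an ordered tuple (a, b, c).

Form the augmented matrix and row-reduce:
  [ -5  -2   0  |  -26 ]
  [  3   1   0  |   16 ]
  [ -3   0  -1  |  -12 ]
Multiply R1 by -1/5.
Subtract 3 times R1 from R2.
Add 3 times R1 to R3.
Multiply R2 by -5.
Subtract 6/5 times R2 from R3.
Multiply R3 by -1.
Subtract 2/5 times R2 from R1.
Reading off the last column: a = 6, b = -2, c = -6.

(6, -2, -6)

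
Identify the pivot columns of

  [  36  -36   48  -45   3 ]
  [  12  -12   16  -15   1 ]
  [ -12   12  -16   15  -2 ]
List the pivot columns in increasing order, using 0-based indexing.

0, 4

ρ1 -> 1/36·ρ1
  [   1   -1  4/3  -5/4  1/12 ]
  [  12  -12   16   -15     1 ]
  [ -12   12  -16    15    -2 ]
ρ2 -> ρ2 − 12·ρ1
  [   1  -1  4/3  -5/4  1/12 ]
  [   0   0    0     0     0 ]
  [ -12  12  -16    15    -2 ]
ρ3 -> ρ3 + 12·ρ1
  [ 1  -1  4/3  -5/4  1/12 ]
  [ 0   0    0     0     0 ]
  [ 0   0    0     0    -1 ]
ρ2 <-> ρ3
  [ 1  -1  4/3  -5/4  1/12 ]
  [ 0   0    0     0    -1 ]
  [ 0   0    0     0     0 ]
ρ2 -> -1·ρ2
  [ 1  -1  4/3  -5/4  1/12 ]
  [ 0   0    0     0     1 ]
  [ 0   0    0     0     0 ]
ρ1 -> ρ1 − 1/12·ρ2
  [ 1  -1  4/3  -5/4  0 ]
  [ 0   0    0     0  1 ]
  [ 0   0    0     0  0 ]
Pivot columns are the columns containing a leading 1.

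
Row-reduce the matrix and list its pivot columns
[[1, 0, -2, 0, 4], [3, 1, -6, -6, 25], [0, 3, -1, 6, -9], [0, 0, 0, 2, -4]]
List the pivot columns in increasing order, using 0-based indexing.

0, 1, 2, 3

Subtract 3 times r1 from r2.
  [ 1  0  -2   0   4 ]
  [ 0  1   0  -6  13 ]
  [ 0  3  -1   6  -9 ]
  [ 0  0   0   2  -4 ]
Subtract 3 times r2 from r3.
  [ 1  0  -2   0    4 ]
  [ 0  1   0  -6   13 ]
  [ 0  0  -1  24  -48 ]
  [ 0  0   0   2   -4 ]
Multiply r3 by -1.
  [ 1  0  -2    0   4 ]
  [ 0  1   0   -6  13 ]
  [ 0  0   1  -24  48 ]
  [ 0  0   0    2  -4 ]
Multiply r4 by 1/2.
  [ 1  0  -2    0   4 ]
  [ 0  1   0   -6  13 ]
  [ 0  0   1  -24  48 ]
  [ 0  0   0    1  -2 ]
Add 24 times r4 to r3.
  [ 1  0  -2   0   4 ]
  [ 0  1   0  -6  13 ]
  [ 0  0   1   0   0 ]
  [ 0  0   0   1  -2 ]
Add 6 times r4 to r2.
  [ 1  0  -2  0   4 ]
  [ 0  1   0  0   1 ]
  [ 0  0   1  0   0 ]
  [ 0  0   0  1  -2 ]
Add 2 times r3 to r1.
  [ 1  0  0  0   4 ]
  [ 0  1  0  0   1 ]
  [ 0  0  1  0   0 ]
  [ 0  0  0  1  -2 ]
Pivot columns are the columns containing a leading 1.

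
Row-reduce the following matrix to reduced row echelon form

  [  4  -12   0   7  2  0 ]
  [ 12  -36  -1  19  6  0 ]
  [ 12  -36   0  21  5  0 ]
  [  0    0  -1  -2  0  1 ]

r1 := 1/4·r1
  [  1   -3   0  7/4  1/2  0 ]
  [ 12  -36  -1   19    6  0 ]
  [ 12  -36   0   21    5  0 ]
  [  0    0  -1   -2    0  1 ]
r2 := r2 − 12·r1
  [  1   -3   0  7/4  1/2  0 ]
  [  0    0  -1   -2    0  0 ]
  [ 12  -36   0   21    5  0 ]
  [  0    0  -1   -2    0  1 ]
r3 := r3 − 12·r1
  [ 1  -3   0  7/4  1/2  0 ]
  [ 0   0  -1   -2    0  0 ]
  [ 0   0   0    0   -1  0 ]
  [ 0   0  -1   -2    0  1 ]
r2 := -1·r2
  [ 1  -3   0  7/4  1/2  0 ]
  [ 0   0   1    2    0  0 ]
  [ 0   0   0    0   -1  0 ]
  [ 0   0  -1   -2    0  1 ]
r4 := r4 + r2
  [ 1  -3  0  7/4  1/2  0 ]
  [ 0   0  1    2    0  0 ]
  [ 0   0  0    0   -1  0 ]
  [ 0   0  0    0    0  1 ]
r3 := -1·r3
  [ 1  -3  0  7/4  1/2  0 ]
  [ 0   0  1    2    0  0 ]
  [ 0   0  0    0    1  0 ]
  [ 0   0  0    0    0  1 ]
r1 := r1 − 1/2·r3
  [ 1  -3  0  7/4  0  0 ]
  [ 0   0  1    2  0  0 ]
  [ 0   0  0    0  1  0 ]
  [ 0   0  0    0  0  1 ]

[[1, -3, 0, 7/4, 0, 0], [0, 0, 1, 2, 0, 0], [0, 0, 0, 0, 1, 0], [0, 0, 0, 0, 0, 1]]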